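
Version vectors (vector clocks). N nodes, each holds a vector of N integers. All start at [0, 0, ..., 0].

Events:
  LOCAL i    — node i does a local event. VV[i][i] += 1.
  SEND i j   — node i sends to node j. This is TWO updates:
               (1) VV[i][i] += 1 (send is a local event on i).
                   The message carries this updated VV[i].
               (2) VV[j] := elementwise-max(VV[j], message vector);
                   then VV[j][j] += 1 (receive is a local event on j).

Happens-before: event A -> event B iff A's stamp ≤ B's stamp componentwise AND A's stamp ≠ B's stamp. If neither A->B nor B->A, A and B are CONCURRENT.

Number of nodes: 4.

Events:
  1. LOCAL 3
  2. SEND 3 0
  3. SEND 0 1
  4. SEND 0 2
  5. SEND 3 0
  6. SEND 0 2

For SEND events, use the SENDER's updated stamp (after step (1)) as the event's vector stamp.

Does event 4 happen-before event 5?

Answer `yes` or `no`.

Initial: VV[0]=[0, 0, 0, 0]
Initial: VV[1]=[0, 0, 0, 0]
Initial: VV[2]=[0, 0, 0, 0]
Initial: VV[3]=[0, 0, 0, 0]
Event 1: LOCAL 3: VV[3][3]++ -> VV[3]=[0, 0, 0, 1]
Event 2: SEND 3->0: VV[3][3]++ -> VV[3]=[0, 0, 0, 2], msg_vec=[0, 0, 0, 2]; VV[0]=max(VV[0],msg_vec) then VV[0][0]++ -> VV[0]=[1, 0, 0, 2]
Event 3: SEND 0->1: VV[0][0]++ -> VV[0]=[2, 0, 0, 2], msg_vec=[2, 0, 0, 2]; VV[1]=max(VV[1],msg_vec) then VV[1][1]++ -> VV[1]=[2, 1, 0, 2]
Event 4: SEND 0->2: VV[0][0]++ -> VV[0]=[3, 0, 0, 2], msg_vec=[3, 0, 0, 2]; VV[2]=max(VV[2],msg_vec) then VV[2][2]++ -> VV[2]=[3, 0, 1, 2]
Event 5: SEND 3->0: VV[3][3]++ -> VV[3]=[0, 0, 0, 3], msg_vec=[0, 0, 0, 3]; VV[0]=max(VV[0],msg_vec) then VV[0][0]++ -> VV[0]=[4, 0, 0, 3]
Event 6: SEND 0->2: VV[0][0]++ -> VV[0]=[5, 0, 0, 3], msg_vec=[5, 0, 0, 3]; VV[2]=max(VV[2],msg_vec) then VV[2][2]++ -> VV[2]=[5, 0, 2, 3]
Event 4 stamp: [3, 0, 0, 2]
Event 5 stamp: [0, 0, 0, 3]
[3, 0, 0, 2] <= [0, 0, 0, 3]? False. Equal? False. Happens-before: False

Answer: no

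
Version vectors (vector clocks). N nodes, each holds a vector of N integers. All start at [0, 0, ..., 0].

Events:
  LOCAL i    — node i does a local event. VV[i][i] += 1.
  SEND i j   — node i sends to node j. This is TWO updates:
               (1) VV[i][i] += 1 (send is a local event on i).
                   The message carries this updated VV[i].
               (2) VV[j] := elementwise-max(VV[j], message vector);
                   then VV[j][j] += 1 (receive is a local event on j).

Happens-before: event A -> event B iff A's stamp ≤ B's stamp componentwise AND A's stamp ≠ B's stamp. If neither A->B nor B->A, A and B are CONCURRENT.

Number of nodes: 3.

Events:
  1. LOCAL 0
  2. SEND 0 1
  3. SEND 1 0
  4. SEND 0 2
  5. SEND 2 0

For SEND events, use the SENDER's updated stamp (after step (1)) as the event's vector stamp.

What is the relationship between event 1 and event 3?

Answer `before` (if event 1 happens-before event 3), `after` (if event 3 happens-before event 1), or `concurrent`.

Answer: before

Derivation:
Initial: VV[0]=[0, 0, 0]
Initial: VV[1]=[0, 0, 0]
Initial: VV[2]=[0, 0, 0]
Event 1: LOCAL 0: VV[0][0]++ -> VV[0]=[1, 0, 0]
Event 2: SEND 0->1: VV[0][0]++ -> VV[0]=[2, 0, 0], msg_vec=[2, 0, 0]; VV[1]=max(VV[1],msg_vec) then VV[1][1]++ -> VV[1]=[2, 1, 0]
Event 3: SEND 1->0: VV[1][1]++ -> VV[1]=[2, 2, 0], msg_vec=[2, 2, 0]; VV[0]=max(VV[0],msg_vec) then VV[0][0]++ -> VV[0]=[3, 2, 0]
Event 4: SEND 0->2: VV[0][0]++ -> VV[0]=[4, 2, 0], msg_vec=[4, 2, 0]; VV[2]=max(VV[2],msg_vec) then VV[2][2]++ -> VV[2]=[4, 2, 1]
Event 5: SEND 2->0: VV[2][2]++ -> VV[2]=[4, 2, 2], msg_vec=[4, 2, 2]; VV[0]=max(VV[0],msg_vec) then VV[0][0]++ -> VV[0]=[5, 2, 2]
Event 1 stamp: [1, 0, 0]
Event 3 stamp: [2, 2, 0]
[1, 0, 0] <= [2, 2, 0]? True
[2, 2, 0] <= [1, 0, 0]? False
Relation: before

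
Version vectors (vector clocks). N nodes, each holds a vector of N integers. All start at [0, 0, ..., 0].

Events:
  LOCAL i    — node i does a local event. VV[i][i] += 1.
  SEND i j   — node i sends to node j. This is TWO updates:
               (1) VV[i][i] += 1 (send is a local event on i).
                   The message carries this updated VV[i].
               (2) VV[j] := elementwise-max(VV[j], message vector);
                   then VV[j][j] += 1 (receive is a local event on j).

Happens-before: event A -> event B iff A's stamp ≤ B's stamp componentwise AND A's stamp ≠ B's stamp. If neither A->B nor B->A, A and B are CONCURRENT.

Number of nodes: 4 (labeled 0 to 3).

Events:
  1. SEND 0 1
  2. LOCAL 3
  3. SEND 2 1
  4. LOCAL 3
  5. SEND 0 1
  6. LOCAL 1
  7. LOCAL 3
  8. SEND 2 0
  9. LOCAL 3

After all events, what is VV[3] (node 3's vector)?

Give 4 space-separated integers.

Answer: 0 0 0 4

Derivation:
Initial: VV[0]=[0, 0, 0, 0]
Initial: VV[1]=[0, 0, 0, 0]
Initial: VV[2]=[0, 0, 0, 0]
Initial: VV[3]=[0, 0, 0, 0]
Event 1: SEND 0->1: VV[0][0]++ -> VV[0]=[1, 0, 0, 0], msg_vec=[1, 0, 0, 0]; VV[1]=max(VV[1],msg_vec) then VV[1][1]++ -> VV[1]=[1, 1, 0, 0]
Event 2: LOCAL 3: VV[3][3]++ -> VV[3]=[0, 0, 0, 1]
Event 3: SEND 2->1: VV[2][2]++ -> VV[2]=[0, 0, 1, 0], msg_vec=[0, 0, 1, 0]; VV[1]=max(VV[1],msg_vec) then VV[1][1]++ -> VV[1]=[1, 2, 1, 0]
Event 4: LOCAL 3: VV[3][3]++ -> VV[3]=[0, 0, 0, 2]
Event 5: SEND 0->1: VV[0][0]++ -> VV[0]=[2, 0, 0, 0], msg_vec=[2, 0, 0, 0]; VV[1]=max(VV[1],msg_vec) then VV[1][1]++ -> VV[1]=[2, 3, 1, 0]
Event 6: LOCAL 1: VV[1][1]++ -> VV[1]=[2, 4, 1, 0]
Event 7: LOCAL 3: VV[3][3]++ -> VV[3]=[0, 0, 0, 3]
Event 8: SEND 2->0: VV[2][2]++ -> VV[2]=[0, 0, 2, 0], msg_vec=[0, 0, 2, 0]; VV[0]=max(VV[0],msg_vec) then VV[0][0]++ -> VV[0]=[3, 0, 2, 0]
Event 9: LOCAL 3: VV[3][3]++ -> VV[3]=[0, 0, 0, 4]
Final vectors: VV[0]=[3, 0, 2, 0]; VV[1]=[2, 4, 1, 0]; VV[2]=[0, 0, 2, 0]; VV[3]=[0, 0, 0, 4]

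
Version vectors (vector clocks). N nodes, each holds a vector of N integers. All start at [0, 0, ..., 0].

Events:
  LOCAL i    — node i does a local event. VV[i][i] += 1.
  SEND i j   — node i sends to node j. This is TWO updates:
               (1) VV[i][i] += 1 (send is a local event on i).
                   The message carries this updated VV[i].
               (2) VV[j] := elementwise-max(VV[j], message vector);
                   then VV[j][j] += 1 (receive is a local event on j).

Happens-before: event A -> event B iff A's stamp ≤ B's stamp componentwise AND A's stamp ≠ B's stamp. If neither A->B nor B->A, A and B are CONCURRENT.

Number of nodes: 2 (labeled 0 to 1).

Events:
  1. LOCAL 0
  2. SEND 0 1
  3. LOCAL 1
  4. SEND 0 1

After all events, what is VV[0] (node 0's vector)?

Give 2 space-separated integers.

Answer: 3 0

Derivation:
Initial: VV[0]=[0, 0]
Initial: VV[1]=[0, 0]
Event 1: LOCAL 0: VV[0][0]++ -> VV[0]=[1, 0]
Event 2: SEND 0->1: VV[0][0]++ -> VV[0]=[2, 0], msg_vec=[2, 0]; VV[1]=max(VV[1],msg_vec) then VV[1][1]++ -> VV[1]=[2, 1]
Event 3: LOCAL 1: VV[1][1]++ -> VV[1]=[2, 2]
Event 4: SEND 0->1: VV[0][0]++ -> VV[0]=[3, 0], msg_vec=[3, 0]; VV[1]=max(VV[1],msg_vec) then VV[1][1]++ -> VV[1]=[3, 3]
Final vectors: VV[0]=[3, 0]; VV[1]=[3, 3]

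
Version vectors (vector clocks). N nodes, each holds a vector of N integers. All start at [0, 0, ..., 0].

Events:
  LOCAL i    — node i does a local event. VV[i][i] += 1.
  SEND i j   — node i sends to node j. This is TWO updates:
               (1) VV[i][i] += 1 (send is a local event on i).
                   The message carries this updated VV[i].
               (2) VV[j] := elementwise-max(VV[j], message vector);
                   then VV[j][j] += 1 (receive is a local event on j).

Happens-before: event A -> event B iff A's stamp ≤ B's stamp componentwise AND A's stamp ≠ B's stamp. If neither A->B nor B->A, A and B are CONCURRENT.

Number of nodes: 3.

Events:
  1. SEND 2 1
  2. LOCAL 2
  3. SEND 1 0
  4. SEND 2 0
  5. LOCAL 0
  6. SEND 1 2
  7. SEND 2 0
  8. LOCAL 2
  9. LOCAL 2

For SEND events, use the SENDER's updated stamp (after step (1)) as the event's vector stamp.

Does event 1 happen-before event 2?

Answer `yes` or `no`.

Answer: yes

Derivation:
Initial: VV[0]=[0, 0, 0]
Initial: VV[1]=[0, 0, 0]
Initial: VV[2]=[0, 0, 0]
Event 1: SEND 2->1: VV[2][2]++ -> VV[2]=[0, 0, 1], msg_vec=[0, 0, 1]; VV[1]=max(VV[1],msg_vec) then VV[1][1]++ -> VV[1]=[0, 1, 1]
Event 2: LOCAL 2: VV[2][2]++ -> VV[2]=[0, 0, 2]
Event 3: SEND 1->0: VV[1][1]++ -> VV[1]=[0, 2, 1], msg_vec=[0, 2, 1]; VV[0]=max(VV[0],msg_vec) then VV[0][0]++ -> VV[0]=[1, 2, 1]
Event 4: SEND 2->0: VV[2][2]++ -> VV[2]=[0, 0, 3], msg_vec=[0, 0, 3]; VV[0]=max(VV[0],msg_vec) then VV[0][0]++ -> VV[0]=[2, 2, 3]
Event 5: LOCAL 0: VV[0][0]++ -> VV[0]=[3, 2, 3]
Event 6: SEND 1->2: VV[1][1]++ -> VV[1]=[0, 3, 1], msg_vec=[0, 3, 1]; VV[2]=max(VV[2],msg_vec) then VV[2][2]++ -> VV[2]=[0, 3, 4]
Event 7: SEND 2->0: VV[2][2]++ -> VV[2]=[0, 3, 5], msg_vec=[0, 3, 5]; VV[0]=max(VV[0],msg_vec) then VV[0][0]++ -> VV[0]=[4, 3, 5]
Event 8: LOCAL 2: VV[2][2]++ -> VV[2]=[0, 3, 6]
Event 9: LOCAL 2: VV[2][2]++ -> VV[2]=[0, 3, 7]
Event 1 stamp: [0, 0, 1]
Event 2 stamp: [0, 0, 2]
[0, 0, 1] <= [0, 0, 2]? True. Equal? False. Happens-before: True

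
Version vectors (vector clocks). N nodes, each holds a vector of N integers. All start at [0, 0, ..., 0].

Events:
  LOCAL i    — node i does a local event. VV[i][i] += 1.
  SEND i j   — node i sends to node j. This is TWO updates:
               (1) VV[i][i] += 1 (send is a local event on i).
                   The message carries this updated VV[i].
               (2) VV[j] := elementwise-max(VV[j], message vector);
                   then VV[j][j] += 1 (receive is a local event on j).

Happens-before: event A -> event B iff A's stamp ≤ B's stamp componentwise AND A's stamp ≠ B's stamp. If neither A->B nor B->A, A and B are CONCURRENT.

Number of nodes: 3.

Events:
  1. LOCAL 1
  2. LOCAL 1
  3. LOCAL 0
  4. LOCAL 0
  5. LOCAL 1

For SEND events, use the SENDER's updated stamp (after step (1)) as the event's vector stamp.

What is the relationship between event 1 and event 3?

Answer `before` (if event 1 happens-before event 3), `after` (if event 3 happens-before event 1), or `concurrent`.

Answer: concurrent

Derivation:
Initial: VV[0]=[0, 0, 0]
Initial: VV[1]=[0, 0, 0]
Initial: VV[2]=[0, 0, 0]
Event 1: LOCAL 1: VV[1][1]++ -> VV[1]=[0, 1, 0]
Event 2: LOCAL 1: VV[1][1]++ -> VV[1]=[0, 2, 0]
Event 3: LOCAL 0: VV[0][0]++ -> VV[0]=[1, 0, 0]
Event 4: LOCAL 0: VV[0][0]++ -> VV[0]=[2, 0, 0]
Event 5: LOCAL 1: VV[1][1]++ -> VV[1]=[0, 3, 0]
Event 1 stamp: [0, 1, 0]
Event 3 stamp: [1, 0, 0]
[0, 1, 0] <= [1, 0, 0]? False
[1, 0, 0] <= [0, 1, 0]? False
Relation: concurrent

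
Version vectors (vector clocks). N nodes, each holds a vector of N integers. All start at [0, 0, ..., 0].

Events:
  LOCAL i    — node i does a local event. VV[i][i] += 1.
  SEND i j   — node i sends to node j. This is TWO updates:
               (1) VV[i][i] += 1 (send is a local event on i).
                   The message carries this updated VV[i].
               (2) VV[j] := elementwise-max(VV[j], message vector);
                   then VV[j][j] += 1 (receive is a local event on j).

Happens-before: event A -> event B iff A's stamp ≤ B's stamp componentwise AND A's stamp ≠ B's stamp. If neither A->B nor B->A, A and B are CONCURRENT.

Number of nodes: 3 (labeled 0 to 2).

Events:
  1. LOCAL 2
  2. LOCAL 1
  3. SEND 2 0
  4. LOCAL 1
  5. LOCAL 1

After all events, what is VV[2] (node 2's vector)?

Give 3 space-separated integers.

Initial: VV[0]=[0, 0, 0]
Initial: VV[1]=[0, 0, 0]
Initial: VV[2]=[0, 0, 0]
Event 1: LOCAL 2: VV[2][2]++ -> VV[2]=[0, 0, 1]
Event 2: LOCAL 1: VV[1][1]++ -> VV[1]=[0, 1, 0]
Event 3: SEND 2->0: VV[2][2]++ -> VV[2]=[0, 0, 2], msg_vec=[0, 0, 2]; VV[0]=max(VV[0],msg_vec) then VV[0][0]++ -> VV[0]=[1, 0, 2]
Event 4: LOCAL 1: VV[1][1]++ -> VV[1]=[0, 2, 0]
Event 5: LOCAL 1: VV[1][1]++ -> VV[1]=[0, 3, 0]
Final vectors: VV[0]=[1, 0, 2]; VV[1]=[0, 3, 0]; VV[2]=[0, 0, 2]

Answer: 0 0 2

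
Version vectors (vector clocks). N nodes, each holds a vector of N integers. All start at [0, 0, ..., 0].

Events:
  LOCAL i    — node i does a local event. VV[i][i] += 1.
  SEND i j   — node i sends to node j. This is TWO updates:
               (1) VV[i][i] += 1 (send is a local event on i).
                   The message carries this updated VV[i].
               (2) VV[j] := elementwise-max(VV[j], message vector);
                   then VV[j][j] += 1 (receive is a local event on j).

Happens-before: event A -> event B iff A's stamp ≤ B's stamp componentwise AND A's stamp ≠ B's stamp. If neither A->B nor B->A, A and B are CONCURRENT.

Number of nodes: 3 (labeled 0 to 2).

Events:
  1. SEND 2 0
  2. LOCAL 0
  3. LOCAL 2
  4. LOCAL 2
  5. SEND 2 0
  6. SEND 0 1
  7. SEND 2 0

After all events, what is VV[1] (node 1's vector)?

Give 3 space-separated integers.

Initial: VV[0]=[0, 0, 0]
Initial: VV[1]=[0, 0, 0]
Initial: VV[2]=[0, 0, 0]
Event 1: SEND 2->0: VV[2][2]++ -> VV[2]=[0, 0, 1], msg_vec=[0, 0, 1]; VV[0]=max(VV[0],msg_vec) then VV[0][0]++ -> VV[0]=[1, 0, 1]
Event 2: LOCAL 0: VV[0][0]++ -> VV[0]=[2, 0, 1]
Event 3: LOCAL 2: VV[2][2]++ -> VV[2]=[0, 0, 2]
Event 4: LOCAL 2: VV[2][2]++ -> VV[2]=[0, 0, 3]
Event 5: SEND 2->0: VV[2][2]++ -> VV[2]=[0, 0, 4], msg_vec=[0, 0, 4]; VV[0]=max(VV[0],msg_vec) then VV[0][0]++ -> VV[0]=[3, 0, 4]
Event 6: SEND 0->1: VV[0][0]++ -> VV[0]=[4, 0, 4], msg_vec=[4, 0, 4]; VV[1]=max(VV[1],msg_vec) then VV[1][1]++ -> VV[1]=[4, 1, 4]
Event 7: SEND 2->0: VV[2][2]++ -> VV[2]=[0, 0, 5], msg_vec=[0, 0, 5]; VV[0]=max(VV[0],msg_vec) then VV[0][0]++ -> VV[0]=[5, 0, 5]
Final vectors: VV[0]=[5, 0, 5]; VV[1]=[4, 1, 4]; VV[2]=[0, 0, 5]

Answer: 4 1 4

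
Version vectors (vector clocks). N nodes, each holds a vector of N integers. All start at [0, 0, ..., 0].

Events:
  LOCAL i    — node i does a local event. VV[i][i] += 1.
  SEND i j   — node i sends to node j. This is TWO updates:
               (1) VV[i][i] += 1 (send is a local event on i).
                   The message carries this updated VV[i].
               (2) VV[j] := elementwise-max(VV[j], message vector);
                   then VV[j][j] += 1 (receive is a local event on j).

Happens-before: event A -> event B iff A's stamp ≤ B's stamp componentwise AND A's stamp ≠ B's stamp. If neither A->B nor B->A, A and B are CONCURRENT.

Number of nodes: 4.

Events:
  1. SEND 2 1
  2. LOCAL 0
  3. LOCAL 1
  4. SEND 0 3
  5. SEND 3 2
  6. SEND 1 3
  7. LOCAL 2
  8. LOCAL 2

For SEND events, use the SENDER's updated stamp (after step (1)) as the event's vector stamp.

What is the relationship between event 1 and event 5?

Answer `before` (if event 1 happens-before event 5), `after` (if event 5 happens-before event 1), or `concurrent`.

Answer: concurrent

Derivation:
Initial: VV[0]=[0, 0, 0, 0]
Initial: VV[1]=[0, 0, 0, 0]
Initial: VV[2]=[0, 0, 0, 0]
Initial: VV[3]=[0, 0, 0, 0]
Event 1: SEND 2->1: VV[2][2]++ -> VV[2]=[0, 0, 1, 0], msg_vec=[0, 0, 1, 0]; VV[1]=max(VV[1],msg_vec) then VV[1][1]++ -> VV[1]=[0, 1, 1, 0]
Event 2: LOCAL 0: VV[0][0]++ -> VV[0]=[1, 0, 0, 0]
Event 3: LOCAL 1: VV[1][1]++ -> VV[1]=[0, 2, 1, 0]
Event 4: SEND 0->3: VV[0][0]++ -> VV[0]=[2, 0, 0, 0], msg_vec=[2, 0, 0, 0]; VV[3]=max(VV[3],msg_vec) then VV[3][3]++ -> VV[3]=[2, 0, 0, 1]
Event 5: SEND 3->2: VV[3][3]++ -> VV[3]=[2, 0, 0, 2], msg_vec=[2, 0, 0, 2]; VV[2]=max(VV[2],msg_vec) then VV[2][2]++ -> VV[2]=[2, 0, 2, 2]
Event 6: SEND 1->3: VV[1][1]++ -> VV[1]=[0, 3, 1, 0], msg_vec=[0, 3, 1, 0]; VV[3]=max(VV[3],msg_vec) then VV[3][3]++ -> VV[3]=[2, 3, 1, 3]
Event 7: LOCAL 2: VV[2][2]++ -> VV[2]=[2, 0, 3, 2]
Event 8: LOCAL 2: VV[2][2]++ -> VV[2]=[2, 0, 4, 2]
Event 1 stamp: [0, 0, 1, 0]
Event 5 stamp: [2, 0, 0, 2]
[0, 0, 1, 0] <= [2, 0, 0, 2]? False
[2, 0, 0, 2] <= [0, 0, 1, 0]? False
Relation: concurrent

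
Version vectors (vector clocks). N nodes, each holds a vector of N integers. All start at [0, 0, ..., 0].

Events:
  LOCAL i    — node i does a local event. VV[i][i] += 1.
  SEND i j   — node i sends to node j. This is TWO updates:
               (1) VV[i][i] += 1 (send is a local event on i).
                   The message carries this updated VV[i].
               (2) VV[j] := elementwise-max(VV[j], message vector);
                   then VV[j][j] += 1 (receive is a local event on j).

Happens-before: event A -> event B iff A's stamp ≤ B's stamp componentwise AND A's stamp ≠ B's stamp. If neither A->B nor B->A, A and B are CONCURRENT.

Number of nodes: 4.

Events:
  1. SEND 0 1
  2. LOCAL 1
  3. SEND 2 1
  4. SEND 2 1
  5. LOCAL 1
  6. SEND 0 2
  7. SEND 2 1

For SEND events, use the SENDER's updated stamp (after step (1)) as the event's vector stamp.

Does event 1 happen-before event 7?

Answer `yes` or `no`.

Initial: VV[0]=[0, 0, 0, 0]
Initial: VV[1]=[0, 0, 0, 0]
Initial: VV[2]=[0, 0, 0, 0]
Initial: VV[3]=[0, 0, 0, 0]
Event 1: SEND 0->1: VV[0][0]++ -> VV[0]=[1, 0, 0, 0], msg_vec=[1, 0, 0, 0]; VV[1]=max(VV[1],msg_vec) then VV[1][1]++ -> VV[1]=[1, 1, 0, 0]
Event 2: LOCAL 1: VV[1][1]++ -> VV[1]=[1, 2, 0, 0]
Event 3: SEND 2->1: VV[2][2]++ -> VV[2]=[0, 0, 1, 0], msg_vec=[0, 0, 1, 0]; VV[1]=max(VV[1],msg_vec) then VV[1][1]++ -> VV[1]=[1, 3, 1, 0]
Event 4: SEND 2->1: VV[2][2]++ -> VV[2]=[0, 0, 2, 0], msg_vec=[0, 0, 2, 0]; VV[1]=max(VV[1],msg_vec) then VV[1][1]++ -> VV[1]=[1, 4, 2, 0]
Event 5: LOCAL 1: VV[1][1]++ -> VV[1]=[1, 5, 2, 0]
Event 6: SEND 0->2: VV[0][0]++ -> VV[0]=[2, 0, 0, 0], msg_vec=[2, 0, 0, 0]; VV[2]=max(VV[2],msg_vec) then VV[2][2]++ -> VV[2]=[2, 0, 3, 0]
Event 7: SEND 2->1: VV[2][2]++ -> VV[2]=[2, 0, 4, 0], msg_vec=[2, 0, 4, 0]; VV[1]=max(VV[1],msg_vec) then VV[1][1]++ -> VV[1]=[2, 6, 4, 0]
Event 1 stamp: [1, 0, 0, 0]
Event 7 stamp: [2, 0, 4, 0]
[1, 0, 0, 0] <= [2, 0, 4, 0]? True. Equal? False. Happens-before: True

Answer: yes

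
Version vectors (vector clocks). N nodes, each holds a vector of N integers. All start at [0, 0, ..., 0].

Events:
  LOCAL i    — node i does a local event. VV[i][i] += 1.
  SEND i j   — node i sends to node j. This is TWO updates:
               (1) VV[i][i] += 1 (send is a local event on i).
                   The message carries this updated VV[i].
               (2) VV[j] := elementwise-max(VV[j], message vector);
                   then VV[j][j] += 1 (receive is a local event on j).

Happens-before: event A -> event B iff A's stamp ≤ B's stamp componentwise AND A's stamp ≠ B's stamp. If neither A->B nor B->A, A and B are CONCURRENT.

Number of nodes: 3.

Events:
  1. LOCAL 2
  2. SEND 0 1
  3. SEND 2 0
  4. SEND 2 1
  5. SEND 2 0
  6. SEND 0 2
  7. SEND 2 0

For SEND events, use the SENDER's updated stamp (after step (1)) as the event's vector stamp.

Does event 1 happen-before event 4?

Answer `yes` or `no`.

Answer: yes

Derivation:
Initial: VV[0]=[0, 0, 0]
Initial: VV[1]=[0, 0, 0]
Initial: VV[2]=[0, 0, 0]
Event 1: LOCAL 2: VV[2][2]++ -> VV[2]=[0, 0, 1]
Event 2: SEND 0->1: VV[0][0]++ -> VV[0]=[1, 0, 0], msg_vec=[1, 0, 0]; VV[1]=max(VV[1],msg_vec) then VV[1][1]++ -> VV[1]=[1, 1, 0]
Event 3: SEND 2->0: VV[2][2]++ -> VV[2]=[0, 0, 2], msg_vec=[0, 0, 2]; VV[0]=max(VV[0],msg_vec) then VV[0][0]++ -> VV[0]=[2, 0, 2]
Event 4: SEND 2->1: VV[2][2]++ -> VV[2]=[0, 0, 3], msg_vec=[0, 0, 3]; VV[1]=max(VV[1],msg_vec) then VV[1][1]++ -> VV[1]=[1, 2, 3]
Event 5: SEND 2->0: VV[2][2]++ -> VV[2]=[0, 0, 4], msg_vec=[0, 0, 4]; VV[0]=max(VV[0],msg_vec) then VV[0][0]++ -> VV[0]=[3, 0, 4]
Event 6: SEND 0->2: VV[0][0]++ -> VV[0]=[4, 0, 4], msg_vec=[4, 0, 4]; VV[2]=max(VV[2],msg_vec) then VV[2][2]++ -> VV[2]=[4, 0, 5]
Event 7: SEND 2->0: VV[2][2]++ -> VV[2]=[4, 0, 6], msg_vec=[4, 0, 6]; VV[0]=max(VV[0],msg_vec) then VV[0][0]++ -> VV[0]=[5, 0, 6]
Event 1 stamp: [0, 0, 1]
Event 4 stamp: [0, 0, 3]
[0, 0, 1] <= [0, 0, 3]? True. Equal? False. Happens-before: True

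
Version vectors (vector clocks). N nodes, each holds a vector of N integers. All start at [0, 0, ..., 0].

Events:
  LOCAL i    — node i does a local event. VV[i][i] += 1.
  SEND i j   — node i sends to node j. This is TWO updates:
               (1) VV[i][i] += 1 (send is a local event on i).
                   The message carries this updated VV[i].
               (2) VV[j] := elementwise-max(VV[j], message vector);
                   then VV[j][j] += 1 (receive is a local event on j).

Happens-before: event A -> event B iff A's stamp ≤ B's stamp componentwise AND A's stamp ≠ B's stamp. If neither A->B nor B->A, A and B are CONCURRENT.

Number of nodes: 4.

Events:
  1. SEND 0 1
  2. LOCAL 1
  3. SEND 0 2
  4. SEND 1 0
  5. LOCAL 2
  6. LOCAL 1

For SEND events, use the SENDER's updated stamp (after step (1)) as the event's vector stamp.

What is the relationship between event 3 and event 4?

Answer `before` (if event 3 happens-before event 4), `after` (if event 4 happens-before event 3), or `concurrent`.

Answer: concurrent

Derivation:
Initial: VV[0]=[0, 0, 0, 0]
Initial: VV[1]=[0, 0, 0, 0]
Initial: VV[2]=[0, 0, 0, 0]
Initial: VV[3]=[0, 0, 0, 0]
Event 1: SEND 0->1: VV[0][0]++ -> VV[0]=[1, 0, 0, 0], msg_vec=[1, 0, 0, 0]; VV[1]=max(VV[1],msg_vec) then VV[1][1]++ -> VV[1]=[1, 1, 0, 0]
Event 2: LOCAL 1: VV[1][1]++ -> VV[1]=[1, 2, 0, 0]
Event 3: SEND 0->2: VV[0][0]++ -> VV[0]=[2, 0, 0, 0], msg_vec=[2, 0, 0, 0]; VV[2]=max(VV[2],msg_vec) then VV[2][2]++ -> VV[2]=[2, 0, 1, 0]
Event 4: SEND 1->0: VV[1][1]++ -> VV[1]=[1, 3, 0, 0], msg_vec=[1, 3, 0, 0]; VV[0]=max(VV[0],msg_vec) then VV[0][0]++ -> VV[0]=[3, 3, 0, 0]
Event 5: LOCAL 2: VV[2][2]++ -> VV[2]=[2, 0, 2, 0]
Event 6: LOCAL 1: VV[1][1]++ -> VV[1]=[1, 4, 0, 0]
Event 3 stamp: [2, 0, 0, 0]
Event 4 stamp: [1, 3, 0, 0]
[2, 0, 0, 0] <= [1, 3, 0, 0]? False
[1, 3, 0, 0] <= [2, 0, 0, 0]? False
Relation: concurrent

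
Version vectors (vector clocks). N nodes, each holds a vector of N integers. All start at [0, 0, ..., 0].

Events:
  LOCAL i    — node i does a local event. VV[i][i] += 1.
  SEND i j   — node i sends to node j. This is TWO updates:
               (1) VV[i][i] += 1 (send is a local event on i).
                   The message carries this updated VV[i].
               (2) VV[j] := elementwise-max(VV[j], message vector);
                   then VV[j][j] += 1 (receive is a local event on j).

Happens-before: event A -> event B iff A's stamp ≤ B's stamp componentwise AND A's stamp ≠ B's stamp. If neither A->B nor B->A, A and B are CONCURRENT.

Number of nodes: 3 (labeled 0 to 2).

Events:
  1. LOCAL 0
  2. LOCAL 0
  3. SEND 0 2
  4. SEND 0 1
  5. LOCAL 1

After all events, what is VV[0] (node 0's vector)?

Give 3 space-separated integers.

Answer: 4 0 0

Derivation:
Initial: VV[0]=[0, 0, 0]
Initial: VV[1]=[0, 0, 0]
Initial: VV[2]=[0, 0, 0]
Event 1: LOCAL 0: VV[0][0]++ -> VV[0]=[1, 0, 0]
Event 2: LOCAL 0: VV[0][0]++ -> VV[0]=[2, 0, 0]
Event 3: SEND 0->2: VV[0][0]++ -> VV[0]=[3, 0, 0], msg_vec=[3, 0, 0]; VV[2]=max(VV[2],msg_vec) then VV[2][2]++ -> VV[2]=[3, 0, 1]
Event 4: SEND 0->1: VV[0][0]++ -> VV[0]=[4, 0, 0], msg_vec=[4, 0, 0]; VV[1]=max(VV[1],msg_vec) then VV[1][1]++ -> VV[1]=[4, 1, 0]
Event 5: LOCAL 1: VV[1][1]++ -> VV[1]=[4, 2, 0]
Final vectors: VV[0]=[4, 0, 0]; VV[1]=[4, 2, 0]; VV[2]=[3, 0, 1]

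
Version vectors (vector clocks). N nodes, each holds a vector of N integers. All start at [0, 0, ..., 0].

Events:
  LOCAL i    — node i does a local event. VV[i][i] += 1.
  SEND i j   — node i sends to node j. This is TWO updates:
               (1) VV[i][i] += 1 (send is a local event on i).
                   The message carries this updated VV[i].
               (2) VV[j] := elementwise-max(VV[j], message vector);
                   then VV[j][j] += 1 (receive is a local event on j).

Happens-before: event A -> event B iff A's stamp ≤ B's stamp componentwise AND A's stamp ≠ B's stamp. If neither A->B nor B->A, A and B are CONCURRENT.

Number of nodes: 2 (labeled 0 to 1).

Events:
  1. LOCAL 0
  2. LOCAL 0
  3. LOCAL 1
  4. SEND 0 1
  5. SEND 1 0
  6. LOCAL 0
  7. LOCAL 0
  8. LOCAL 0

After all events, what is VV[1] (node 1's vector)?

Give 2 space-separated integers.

Initial: VV[0]=[0, 0]
Initial: VV[1]=[0, 0]
Event 1: LOCAL 0: VV[0][0]++ -> VV[0]=[1, 0]
Event 2: LOCAL 0: VV[0][0]++ -> VV[0]=[2, 0]
Event 3: LOCAL 1: VV[1][1]++ -> VV[1]=[0, 1]
Event 4: SEND 0->1: VV[0][0]++ -> VV[0]=[3, 0], msg_vec=[3, 0]; VV[1]=max(VV[1],msg_vec) then VV[1][1]++ -> VV[1]=[3, 2]
Event 5: SEND 1->0: VV[1][1]++ -> VV[1]=[3, 3], msg_vec=[3, 3]; VV[0]=max(VV[0],msg_vec) then VV[0][0]++ -> VV[0]=[4, 3]
Event 6: LOCAL 0: VV[0][0]++ -> VV[0]=[5, 3]
Event 7: LOCAL 0: VV[0][0]++ -> VV[0]=[6, 3]
Event 8: LOCAL 0: VV[0][0]++ -> VV[0]=[7, 3]
Final vectors: VV[0]=[7, 3]; VV[1]=[3, 3]

Answer: 3 3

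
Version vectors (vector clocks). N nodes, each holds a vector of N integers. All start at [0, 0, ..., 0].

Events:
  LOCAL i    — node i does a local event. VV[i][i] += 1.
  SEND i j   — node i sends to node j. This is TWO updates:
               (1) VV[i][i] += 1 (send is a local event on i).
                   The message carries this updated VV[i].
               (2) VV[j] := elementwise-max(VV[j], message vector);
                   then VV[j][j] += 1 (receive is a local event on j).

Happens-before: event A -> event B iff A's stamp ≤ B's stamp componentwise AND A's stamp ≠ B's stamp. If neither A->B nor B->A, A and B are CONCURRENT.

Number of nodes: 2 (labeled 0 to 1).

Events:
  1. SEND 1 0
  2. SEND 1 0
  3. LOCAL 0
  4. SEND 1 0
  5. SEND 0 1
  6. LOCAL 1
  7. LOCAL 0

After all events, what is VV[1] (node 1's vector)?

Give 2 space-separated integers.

Initial: VV[0]=[0, 0]
Initial: VV[1]=[0, 0]
Event 1: SEND 1->0: VV[1][1]++ -> VV[1]=[0, 1], msg_vec=[0, 1]; VV[0]=max(VV[0],msg_vec) then VV[0][0]++ -> VV[0]=[1, 1]
Event 2: SEND 1->0: VV[1][1]++ -> VV[1]=[0, 2], msg_vec=[0, 2]; VV[0]=max(VV[0],msg_vec) then VV[0][0]++ -> VV[0]=[2, 2]
Event 3: LOCAL 0: VV[0][0]++ -> VV[0]=[3, 2]
Event 4: SEND 1->0: VV[1][1]++ -> VV[1]=[0, 3], msg_vec=[0, 3]; VV[0]=max(VV[0],msg_vec) then VV[0][0]++ -> VV[0]=[4, 3]
Event 5: SEND 0->1: VV[0][0]++ -> VV[0]=[5, 3], msg_vec=[5, 3]; VV[1]=max(VV[1],msg_vec) then VV[1][1]++ -> VV[1]=[5, 4]
Event 6: LOCAL 1: VV[1][1]++ -> VV[1]=[5, 5]
Event 7: LOCAL 0: VV[0][0]++ -> VV[0]=[6, 3]
Final vectors: VV[0]=[6, 3]; VV[1]=[5, 5]

Answer: 5 5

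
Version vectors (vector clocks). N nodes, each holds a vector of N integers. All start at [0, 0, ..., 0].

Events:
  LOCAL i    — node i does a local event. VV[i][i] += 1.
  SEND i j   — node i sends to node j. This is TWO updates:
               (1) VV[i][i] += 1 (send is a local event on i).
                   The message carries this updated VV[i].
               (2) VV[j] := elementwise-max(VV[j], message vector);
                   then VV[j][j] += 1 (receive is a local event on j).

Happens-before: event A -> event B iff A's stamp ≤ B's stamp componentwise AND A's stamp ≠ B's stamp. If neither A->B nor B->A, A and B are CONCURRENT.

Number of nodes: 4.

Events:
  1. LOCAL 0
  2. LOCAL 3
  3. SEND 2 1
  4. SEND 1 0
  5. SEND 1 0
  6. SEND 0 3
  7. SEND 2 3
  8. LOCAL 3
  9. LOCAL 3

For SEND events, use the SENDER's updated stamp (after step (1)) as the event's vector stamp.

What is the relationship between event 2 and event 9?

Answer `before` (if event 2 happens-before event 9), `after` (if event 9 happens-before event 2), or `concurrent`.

Initial: VV[0]=[0, 0, 0, 0]
Initial: VV[1]=[0, 0, 0, 0]
Initial: VV[2]=[0, 0, 0, 0]
Initial: VV[3]=[0, 0, 0, 0]
Event 1: LOCAL 0: VV[0][0]++ -> VV[0]=[1, 0, 0, 0]
Event 2: LOCAL 3: VV[3][3]++ -> VV[3]=[0, 0, 0, 1]
Event 3: SEND 2->1: VV[2][2]++ -> VV[2]=[0, 0, 1, 0], msg_vec=[0, 0, 1, 0]; VV[1]=max(VV[1],msg_vec) then VV[1][1]++ -> VV[1]=[0, 1, 1, 0]
Event 4: SEND 1->0: VV[1][1]++ -> VV[1]=[0, 2, 1, 0], msg_vec=[0, 2, 1, 0]; VV[0]=max(VV[0],msg_vec) then VV[0][0]++ -> VV[0]=[2, 2, 1, 0]
Event 5: SEND 1->0: VV[1][1]++ -> VV[1]=[0, 3, 1, 0], msg_vec=[0, 3, 1, 0]; VV[0]=max(VV[0],msg_vec) then VV[0][0]++ -> VV[0]=[3, 3, 1, 0]
Event 6: SEND 0->3: VV[0][0]++ -> VV[0]=[4, 3, 1, 0], msg_vec=[4, 3, 1, 0]; VV[3]=max(VV[3],msg_vec) then VV[3][3]++ -> VV[3]=[4, 3, 1, 2]
Event 7: SEND 2->3: VV[2][2]++ -> VV[2]=[0, 0, 2, 0], msg_vec=[0, 0, 2, 0]; VV[3]=max(VV[3],msg_vec) then VV[3][3]++ -> VV[3]=[4, 3, 2, 3]
Event 8: LOCAL 3: VV[3][3]++ -> VV[3]=[4, 3, 2, 4]
Event 9: LOCAL 3: VV[3][3]++ -> VV[3]=[4, 3, 2, 5]
Event 2 stamp: [0, 0, 0, 1]
Event 9 stamp: [4, 3, 2, 5]
[0, 0, 0, 1] <= [4, 3, 2, 5]? True
[4, 3, 2, 5] <= [0, 0, 0, 1]? False
Relation: before

Answer: before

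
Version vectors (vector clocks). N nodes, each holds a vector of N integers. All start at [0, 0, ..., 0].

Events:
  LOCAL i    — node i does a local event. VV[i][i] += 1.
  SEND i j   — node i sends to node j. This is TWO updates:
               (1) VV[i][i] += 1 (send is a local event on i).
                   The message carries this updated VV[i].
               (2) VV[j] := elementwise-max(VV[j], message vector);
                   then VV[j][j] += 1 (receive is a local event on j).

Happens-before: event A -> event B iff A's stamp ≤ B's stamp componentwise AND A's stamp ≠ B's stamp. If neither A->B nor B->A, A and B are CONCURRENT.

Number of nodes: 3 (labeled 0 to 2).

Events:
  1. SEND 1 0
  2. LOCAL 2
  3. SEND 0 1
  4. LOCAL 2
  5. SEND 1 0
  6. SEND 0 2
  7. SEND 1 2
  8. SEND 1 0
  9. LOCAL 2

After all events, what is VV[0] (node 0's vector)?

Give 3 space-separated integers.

Answer: 5 5 0

Derivation:
Initial: VV[0]=[0, 0, 0]
Initial: VV[1]=[0, 0, 0]
Initial: VV[2]=[0, 0, 0]
Event 1: SEND 1->0: VV[1][1]++ -> VV[1]=[0, 1, 0], msg_vec=[0, 1, 0]; VV[0]=max(VV[0],msg_vec) then VV[0][0]++ -> VV[0]=[1, 1, 0]
Event 2: LOCAL 2: VV[2][2]++ -> VV[2]=[0, 0, 1]
Event 3: SEND 0->1: VV[0][0]++ -> VV[0]=[2, 1, 0], msg_vec=[2, 1, 0]; VV[1]=max(VV[1],msg_vec) then VV[1][1]++ -> VV[1]=[2, 2, 0]
Event 4: LOCAL 2: VV[2][2]++ -> VV[2]=[0, 0, 2]
Event 5: SEND 1->0: VV[1][1]++ -> VV[1]=[2, 3, 0], msg_vec=[2, 3, 0]; VV[0]=max(VV[0],msg_vec) then VV[0][0]++ -> VV[0]=[3, 3, 0]
Event 6: SEND 0->2: VV[0][0]++ -> VV[0]=[4, 3, 0], msg_vec=[4, 3, 0]; VV[2]=max(VV[2],msg_vec) then VV[2][2]++ -> VV[2]=[4, 3, 3]
Event 7: SEND 1->2: VV[1][1]++ -> VV[1]=[2, 4, 0], msg_vec=[2, 4, 0]; VV[2]=max(VV[2],msg_vec) then VV[2][2]++ -> VV[2]=[4, 4, 4]
Event 8: SEND 1->0: VV[1][1]++ -> VV[1]=[2, 5, 0], msg_vec=[2, 5, 0]; VV[0]=max(VV[0],msg_vec) then VV[0][0]++ -> VV[0]=[5, 5, 0]
Event 9: LOCAL 2: VV[2][2]++ -> VV[2]=[4, 4, 5]
Final vectors: VV[0]=[5, 5, 0]; VV[1]=[2, 5, 0]; VV[2]=[4, 4, 5]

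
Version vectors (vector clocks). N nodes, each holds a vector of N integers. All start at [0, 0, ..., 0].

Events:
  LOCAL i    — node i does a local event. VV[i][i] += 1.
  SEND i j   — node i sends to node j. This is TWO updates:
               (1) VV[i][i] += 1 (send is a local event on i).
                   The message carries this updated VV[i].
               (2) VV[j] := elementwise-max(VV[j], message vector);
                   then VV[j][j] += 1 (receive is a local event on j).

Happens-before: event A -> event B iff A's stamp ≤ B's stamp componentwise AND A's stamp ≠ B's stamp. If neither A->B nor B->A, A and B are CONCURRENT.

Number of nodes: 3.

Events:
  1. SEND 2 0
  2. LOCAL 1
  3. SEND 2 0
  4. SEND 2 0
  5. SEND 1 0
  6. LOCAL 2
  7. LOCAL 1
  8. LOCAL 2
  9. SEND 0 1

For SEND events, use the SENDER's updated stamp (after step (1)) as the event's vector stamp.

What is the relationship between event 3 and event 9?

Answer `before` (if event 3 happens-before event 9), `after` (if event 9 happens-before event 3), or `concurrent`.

Initial: VV[0]=[0, 0, 0]
Initial: VV[1]=[0, 0, 0]
Initial: VV[2]=[0, 0, 0]
Event 1: SEND 2->0: VV[2][2]++ -> VV[2]=[0, 0, 1], msg_vec=[0, 0, 1]; VV[0]=max(VV[0],msg_vec) then VV[0][0]++ -> VV[0]=[1, 0, 1]
Event 2: LOCAL 1: VV[1][1]++ -> VV[1]=[0, 1, 0]
Event 3: SEND 2->0: VV[2][2]++ -> VV[2]=[0, 0, 2], msg_vec=[0, 0, 2]; VV[0]=max(VV[0],msg_vec) then VV[0][0]++ -> VV[0]=[2, 0, 2]
Event 4: SEND 2->0: VV[2][2]++ -> VV[2]=[0, 0, 3], msg_vec=[0, 0, 3]; VV[0]=max(VV[0],msg_vec) then VV[0][0]++ -> VV[0]=[3, 0, 3]
Event 5: SEND 1->0: VV[1][1]++ -> VV[1]=[0, 2, 0], msg_vec=[0, 2, 0]; VV[0]=max(VV[0],msg_vec) then VV[0][0]++ -> VV[0]=[4, 2, 3]
Event 6: LOCAL 2: VV[2][2]++ -> VV[2]=[0, 0, 4]
Event 7: LOCAL 1: VV[1][1]++ -> VV[1]=[0, 3, 0]
Event 8: LOCAL 2: VV[2][2]++ -> VV[2]=[0, 0, 5]
Event 9: SEND 0->1: VV[0][0]++ -> VV[0]=[5, 2, 3], msg_vec=[5, 2, 3]; VV[1]=max(VV[1],msg_vec) then VV[1][1]++ -> VV[1]=[5, 4, 3]
Event 3 stamp: [0, 0, 2]
Event 9 stamp: [5, 2, 3]
[0, 0, 2] <= [5, 2, 3]? True
[5, 2, 3] <= [0, 0, 2]? False
Relation: before

Answer: before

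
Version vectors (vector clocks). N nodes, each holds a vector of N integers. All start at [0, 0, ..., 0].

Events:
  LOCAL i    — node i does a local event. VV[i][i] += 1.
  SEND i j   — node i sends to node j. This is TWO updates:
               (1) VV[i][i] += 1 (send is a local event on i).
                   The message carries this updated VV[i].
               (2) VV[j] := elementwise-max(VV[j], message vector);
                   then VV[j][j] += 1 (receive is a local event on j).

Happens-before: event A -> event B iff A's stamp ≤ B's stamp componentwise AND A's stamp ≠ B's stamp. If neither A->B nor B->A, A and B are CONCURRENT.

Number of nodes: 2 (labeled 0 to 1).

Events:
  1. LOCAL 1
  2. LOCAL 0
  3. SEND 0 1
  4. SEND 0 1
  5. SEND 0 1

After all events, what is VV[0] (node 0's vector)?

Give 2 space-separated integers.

Initial: VV[0]=[0, 0]
Initial: VV[1]=[0, 0]
Event 1: LOCAL 1: VV[1][1]++ -> VV[1]=[0, 1]
Event 2: LOCAL 0: VV[0][0]++ -> VV[0]=[1, 0]
Event 3: SEND 0->1: VV[0][0]++ -> VV[0]=[2, 0], msg_vec=[2, 0]; VV[1]=max(VV[1],msg_vec) then VV[1][1]++ -> VV[1]=[2, 2]
Event 4: SEND 0->1: VV[0][0]++ -> VV[0]=[3, 0], msg_vec=[3, 0]; VV[1]=max(VV[1],msg_vec) then VV[1][1]++ -> VV[1]=[3, 3]
Event 5: SEND 0->1: VV[0][0]++ -> VV[0]=[4, 0], msg_vec=[4, 0]; VV[1]=max(VV[1],msg_vec) then VV[1][1]++ -> VV[1]=[4, 4]
Final vectors: VV[0]=[4, 0]; VV[1]=[4, 4]

Answer: 4 0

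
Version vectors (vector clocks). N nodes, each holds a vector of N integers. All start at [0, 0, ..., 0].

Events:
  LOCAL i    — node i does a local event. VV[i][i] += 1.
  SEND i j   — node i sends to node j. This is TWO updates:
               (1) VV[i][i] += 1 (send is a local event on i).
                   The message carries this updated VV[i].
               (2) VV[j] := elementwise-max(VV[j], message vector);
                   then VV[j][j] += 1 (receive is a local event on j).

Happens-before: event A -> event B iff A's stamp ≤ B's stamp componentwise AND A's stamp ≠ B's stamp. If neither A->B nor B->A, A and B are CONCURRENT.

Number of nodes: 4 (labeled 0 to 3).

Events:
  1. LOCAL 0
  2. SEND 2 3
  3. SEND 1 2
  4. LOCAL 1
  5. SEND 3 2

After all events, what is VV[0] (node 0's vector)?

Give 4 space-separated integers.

Answer: 1 0 0 0

Derivation:
Initial: VV[0]=[0, 0, 0, 0]
Initial: VV[1]=[0, 0, 0, 0]
Initial: VV[2]=[0, 0, 0, 0]
Initial: VV[3]=[0, 0, 0, 0]
Event 1: LOCAL 0: VV[0][0]++ -> VV[0]=[1, 0, 0, 0]
Event 2: SEND 2->3: VV[2][2]++ -> VV[2]=[0, 0, 1, 0], msg_vec=[0, 0, 1, 0]; VV[3]=max(VV[3],msg_vec) then VV[3][3]++ -> VV[3]=[0, 0, 1, 1]
Event 3: SEND 1->2: VV[1][1]++ -> VV[1]=[0, 1, 0, 0], msg_vec=[0, 1, 0, 0]; VV[2]=max(VV[2],msg_vec) then VV[2][2]++ -> VV[2]=[0, 1, 2, 0]
Event 4: LOCAL 1: VV[1][1]++ -> VV[1]=[0, 2, 0, 0]
Event 5: SEND 3->2: VV[3][3]++ -> VV[3]=[0, 0, 1, 2], msg_vec=[0, 0, 1, 2]; VV[2]=max(VV[2],msg_vec) then VV[2][2]++ -> VV[2]=[0, 1, 3, 2]
Final vectors: VV[0]=[1, 0, 0, 0]; VV[1]=[0, 2, 0, 0]; VV[2]=[0, 1, 3, 2]; VV[3]=[0, 0, 1, 2]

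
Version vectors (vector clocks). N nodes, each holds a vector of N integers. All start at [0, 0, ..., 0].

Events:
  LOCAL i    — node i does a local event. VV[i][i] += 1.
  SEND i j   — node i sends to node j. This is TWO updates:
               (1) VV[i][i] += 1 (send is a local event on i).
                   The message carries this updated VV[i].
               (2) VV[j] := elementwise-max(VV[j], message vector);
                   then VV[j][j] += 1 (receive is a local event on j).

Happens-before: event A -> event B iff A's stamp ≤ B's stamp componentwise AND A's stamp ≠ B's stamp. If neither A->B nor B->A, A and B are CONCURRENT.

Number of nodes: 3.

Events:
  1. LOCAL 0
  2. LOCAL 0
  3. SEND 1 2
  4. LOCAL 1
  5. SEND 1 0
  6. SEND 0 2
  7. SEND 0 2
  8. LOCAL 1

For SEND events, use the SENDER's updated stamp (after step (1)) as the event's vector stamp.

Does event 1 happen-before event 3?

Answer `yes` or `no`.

Answer: no

Derivation:
Initial: VV[0]=[0, 0, 0]
Initial: VV[1]=[0, 0, 0]
Initial: VV[2]=[0, 0, 0]
Event 1: LOCAL 0: VV[0][0]++ -> VV[0]=[1, 0, 0]
Event 2: LOCAL 0: VV[0][0]++ -> VV[0]=[2, 0, 0]
Event 3: SEND 1->2: VV[1][1]++ -> VV[1]=[0, 1, 0], msg_vec=[0, 1, 0]; VV[2]=max(VV[2],msg_vec) then VV[2][2]++ -> VV[2]=[0, 1, 1]
Event 4: LOCAL 1: VV[1][1]++ -> VV[1]=[0, 2, 0]
Event 5: SEND 1->0: VV[1][1]++ -> VV[1]=[0, 3, 0], msg_vec=[0, 3, 0]; VV[0]=max(VV[0],msg_vec) then VV[0][0]++ -> VV[0]=[3, 3, 0]
Event 6: SEND 0->2: VV[0][0]++ -> VV[0]=[4, 3, 0], msg_vec=[4, 3, 0]; VV[2]=max(VV[2],msg_vec) then VV[2][2]++ -> VV[2]=[4, 3, 2]
Event 7: SEND 0->2: VV[0][0]++ -> VV[0]=[5, 3, 0], msg_vec=[5, 3, 0]; VV[2]=max(VV[2],msg_vec) then VV[2][2]++ -> VV[2]=[5, 3, 3]
Event 8: LOCAL 1: VV[1][1]++ -> VV[1]=[0, 4, 0]
Event 1 stamp: [1, 0, 0]
Event 3 stamp: [0, 1, 0]
[1, 0, 0] <= [0, 1, 0]? False. Equal? False. Happens-before: False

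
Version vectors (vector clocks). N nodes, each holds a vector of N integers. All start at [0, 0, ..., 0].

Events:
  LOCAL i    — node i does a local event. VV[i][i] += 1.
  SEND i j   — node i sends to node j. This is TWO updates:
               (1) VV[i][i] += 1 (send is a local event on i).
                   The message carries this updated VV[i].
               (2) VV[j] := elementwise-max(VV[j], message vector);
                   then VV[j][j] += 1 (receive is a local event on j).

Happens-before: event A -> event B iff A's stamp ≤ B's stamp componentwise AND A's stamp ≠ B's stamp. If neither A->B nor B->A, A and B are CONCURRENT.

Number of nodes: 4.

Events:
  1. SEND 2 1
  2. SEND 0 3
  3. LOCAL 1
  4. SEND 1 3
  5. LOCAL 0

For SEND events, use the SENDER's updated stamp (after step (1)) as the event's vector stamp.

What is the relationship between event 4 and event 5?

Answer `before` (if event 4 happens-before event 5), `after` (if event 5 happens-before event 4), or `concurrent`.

Answer: concurrent

Derivation:
Initial: VV[0]=[0, 0, 0, 0]
Initial: VV[1]=[0, 0, 0, 0]
Initial: VV[2]=[0, 0, 0, 0]
Initial: VV[3]=[0, 0, 0, 0]
Event 1: SEND 2->1: VV[2][2]++ -> VV[2]=[0, 0, 1, 0], msg_vec=[0, 0, 1, 0]; VV[1]=max(VV[1],msg_vec) then VV[1][1]++ -> VV[1]=[0, 1, 1, 0]
Event 2: SEND 0->3: VV[0][0]++ -> VV[0]=[1, 0, 0, 0], msg_vec=[1, 0, 0, 0]; VV[3]=max(VV[3],msg_vec) then VV[3][3]++ -> VV[3]=[1, 0, 0, 1]
Event 3: LOCAL 1: VV[1][1]++ -> VV[1]=[0, 2, 1, 0]
Event 4: SEND 1->3: VV[1][1]++ -> VV[1]=[0, 3, 1, 0], msg_vec=[0, 3, 1, 0]; VV[3]=max(VV[3],msg_vec) then VV[3][3]++ -> VV[3]=[1, 3, 1, 2]
Event 5: LOCAL 0: VV[0][0]++ -> VV[0]=[2, 0, 0, 0]
Event 4 stamp: [0, 3, 1, 0]
Event 5 stamp: [2, 0, 0, 0]
[0, 3, 1, 0] <= [2, 0, 0, 0]? False
[2, 0, 0, 0] <= [0, 3, 1, 0]? False
Relation: concurrent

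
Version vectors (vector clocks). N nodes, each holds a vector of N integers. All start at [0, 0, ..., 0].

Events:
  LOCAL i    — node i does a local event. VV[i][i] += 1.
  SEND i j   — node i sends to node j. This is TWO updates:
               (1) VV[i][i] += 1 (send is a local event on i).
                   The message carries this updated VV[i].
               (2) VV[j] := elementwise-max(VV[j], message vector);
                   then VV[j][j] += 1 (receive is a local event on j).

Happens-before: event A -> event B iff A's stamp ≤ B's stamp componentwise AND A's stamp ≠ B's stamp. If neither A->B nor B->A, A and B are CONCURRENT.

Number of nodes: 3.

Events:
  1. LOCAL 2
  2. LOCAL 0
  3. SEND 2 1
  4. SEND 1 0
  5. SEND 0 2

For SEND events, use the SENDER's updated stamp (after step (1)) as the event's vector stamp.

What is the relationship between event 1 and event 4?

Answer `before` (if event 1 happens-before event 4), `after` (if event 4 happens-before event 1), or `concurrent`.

Answer: before

Derivation:
Initial: VV[0]=[0, 0, 0]
Initial: VV[1]=[0, 0, 0]
Initial: VV[2]=[0, 0, 0]
Event 1: LOCAL 2: VV[2][2]++ -> VV[2]=[0, 0, 1]
Event 2: LOCAL 0: VV[0][0]++ -> VV[0]=[1, 0, 0]
Event 3: SEND 2->1: VV[2][2]++ -> VV[2]=[0, 0, 2], msg_vec=[0, 0, 2]; VV[1]=max(VV[1],msg_vec) then VV[1][1]++ -> VV[1]=[0, 1, 2]
Event 4: SEND 1->0: VV[1][1]++ -> VV[1]=[0, 2, 2], msg_vec=[0, 2, 2]; VV[0]=max(VV[0],msg_vec) then VV[0][0]++ -> VV[0]=[2, 2, 2]
Event 5: SEND 0->2: VV[0][0]++ -> VV[0]=[3, 2, 2], msg_vec=[3, 2, 2]; VV[2]=max(VV[2],msg_vec) then VV[2][2]++ -> VV[2]=[3, 2, 3]
Event 1 stamp: [0, 0, 1]
Event 4 stamp: [0, 2, 2]
[0, 0, 1] <= [0, 2, 2]? True
[0, 2, 2] <= [0, 0, 1]? False
Relation: before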